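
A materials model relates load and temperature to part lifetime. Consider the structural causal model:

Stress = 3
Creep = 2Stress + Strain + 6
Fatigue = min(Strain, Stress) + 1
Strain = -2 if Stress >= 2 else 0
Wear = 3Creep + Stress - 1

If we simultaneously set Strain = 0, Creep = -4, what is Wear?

Setting Strain = 0, Creep = -4 by intervention discards those variables' equations.
Wear = 3Creep + Stress - 1  [with Creep=-4, Stress=3]  = -10

-10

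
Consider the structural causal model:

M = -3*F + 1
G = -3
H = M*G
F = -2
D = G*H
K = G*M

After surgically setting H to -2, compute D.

6

Under do(H=-2), the mechanism H = M*G is discarded; H is fixed at -2.
D = G*H  [with G=-3, H=-2]  = 6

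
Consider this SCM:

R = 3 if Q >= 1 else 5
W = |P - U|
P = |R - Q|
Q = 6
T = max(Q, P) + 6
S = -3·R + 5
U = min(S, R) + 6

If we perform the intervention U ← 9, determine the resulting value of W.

Intervening sets U = 9 and removes its equation (U = min(S, R) + 6).
R = 3 if Q >= 1 else 5  [with Q=6]  = 3
P = |R - Q|  [with R=3, Q=6]  = 3
W = |P - U|  [with P=3, U=9]  = 6

6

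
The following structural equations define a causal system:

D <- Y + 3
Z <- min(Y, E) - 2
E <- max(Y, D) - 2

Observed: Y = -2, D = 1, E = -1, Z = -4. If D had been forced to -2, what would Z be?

-6

Under do(D=-2), the mechanism D <- Y + 3 is discarded; D is fixed at -2.
E = max(Y, D) - 2  [with Y=-2, D=-2]  = -4
Z = min(Y, E) - 2  [with Y=-2, E=-4]  = -6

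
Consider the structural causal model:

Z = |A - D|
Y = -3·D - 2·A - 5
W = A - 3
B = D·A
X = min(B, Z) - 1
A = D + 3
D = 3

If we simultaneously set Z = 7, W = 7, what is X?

6

The joint intervention fixes Z = 7, W = 7, removing each variable's own equation.
A = D + 3  [with D=3]  = 6
B = D·A  [with D=3, A=6]  = 18
X = min(B, Z) - 1  [with B=18, Z=7]  = 6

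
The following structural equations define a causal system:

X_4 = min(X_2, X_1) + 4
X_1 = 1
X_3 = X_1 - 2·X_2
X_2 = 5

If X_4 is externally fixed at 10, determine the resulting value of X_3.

Under do(X_4=10), the mechanism X_4 = min(X_2, X_1) + 4 is discarded; X_4 is fixed at 10.
Since X_3 is not a descendant of the intervened variable, it is unaffected.
X_3 = X_1 - 2·X_2  [with X_1=1, X_2=5]  = -9

-9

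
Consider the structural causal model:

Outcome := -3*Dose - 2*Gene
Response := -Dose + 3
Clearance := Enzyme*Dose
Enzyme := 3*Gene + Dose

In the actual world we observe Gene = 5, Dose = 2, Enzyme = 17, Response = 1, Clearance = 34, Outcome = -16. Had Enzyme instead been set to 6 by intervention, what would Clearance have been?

12

do(Enzyme=6) replaces the equation Enzyme := 3*Gene + Dose with the constant Enzyme = 6.
Clearance = Enzyme*Dose  [with Enzyme=6, Dose=2]  = 12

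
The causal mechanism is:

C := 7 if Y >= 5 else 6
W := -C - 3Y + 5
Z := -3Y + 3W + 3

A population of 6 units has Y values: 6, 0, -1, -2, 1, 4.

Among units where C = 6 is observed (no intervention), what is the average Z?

Conditioning on C=6 selects the 5 unit(s) with Y ∈ {0, -1, -2, 1, 4}. Their Z values: 0, 12, 24, -12, -48. Mean = -4.8.

-4.8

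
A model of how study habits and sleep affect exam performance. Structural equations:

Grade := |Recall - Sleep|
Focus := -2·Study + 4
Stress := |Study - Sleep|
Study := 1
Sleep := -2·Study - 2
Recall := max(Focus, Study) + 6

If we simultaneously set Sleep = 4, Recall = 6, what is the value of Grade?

Setting Sleep = 4, Recall = 6 by intervention discards those variables' equations.
Grade = |Recall - Sleep|  [with Recall=6, Sleep=4]  = 2

2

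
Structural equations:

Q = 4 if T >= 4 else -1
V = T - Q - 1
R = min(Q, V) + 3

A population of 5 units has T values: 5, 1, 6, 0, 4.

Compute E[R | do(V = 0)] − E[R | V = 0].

0.1

Every unit gets V=0 under the intervention. R values become 3, 2, 3, 2, 3; E[R|do(V=0)] = 2.6.
Conditioning on V=0 selects the 2 unit(s) with T ∈ {5, 0}. Their R values: 3, 2. Mean = 2.5.
Difference = 2.6 − 2.5 = 0.1.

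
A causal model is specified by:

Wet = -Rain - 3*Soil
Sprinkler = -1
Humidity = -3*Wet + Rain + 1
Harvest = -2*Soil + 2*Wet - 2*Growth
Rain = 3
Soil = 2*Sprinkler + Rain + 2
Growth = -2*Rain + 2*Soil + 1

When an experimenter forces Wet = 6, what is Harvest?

4

The intervention breaks the incoming arrows to Wet: Wet = -Rain - 3*Soil no longer applies, and Wet = 6.
Soil = 2*Sprinkler + Rain + 2  [with Sprinkler=-1, Rain=3]  = 3
Growth = -2*Rain + 2*Soil + 1  [with Rain=3, Soil=3]  = 1
Harvest = -2*Soil + 2*Wet - 2*Growth  [with Soil=3, Wet=6, Growth=1]  = 4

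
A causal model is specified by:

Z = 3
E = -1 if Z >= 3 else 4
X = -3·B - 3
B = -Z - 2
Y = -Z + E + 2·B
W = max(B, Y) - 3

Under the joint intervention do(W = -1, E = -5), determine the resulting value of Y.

Under do(W = -1, E = -5), each intervened variable's structural equation is replaced by its fixed value.
B = -Z - 2  [with Z=3]  = -5
Y = -Z + E + 2·B  [with Z=3, E=-5, B=-5]  = -18

-18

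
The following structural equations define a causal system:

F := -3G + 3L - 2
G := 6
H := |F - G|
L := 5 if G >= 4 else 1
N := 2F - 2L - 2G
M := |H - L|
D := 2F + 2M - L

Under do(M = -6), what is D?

-27

Intervening sets M = -6 and removes its equation (M := |H - L|).
L = 5 if G >= 4 else 1  [with G=6]  = 5
F = -3G + 3L - 2  [with G=6, L=5]  = -5
D = 2F + 2M - L  [with F=-5, M=-6, L=5]  = -27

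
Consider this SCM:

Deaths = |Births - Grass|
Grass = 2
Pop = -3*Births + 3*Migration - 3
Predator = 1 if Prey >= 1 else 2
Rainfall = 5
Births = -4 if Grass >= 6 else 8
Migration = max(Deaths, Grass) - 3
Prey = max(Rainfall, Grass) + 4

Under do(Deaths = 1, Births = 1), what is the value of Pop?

Under do(Deaths = 1, Births = 1), each intervened variable's structural equation is replaced by its fixed value.
Migration = max(Deaths, Grass) - 3  [with Deaths=1, Grass=2]  = -1
Pop = -3*Births + 3*Migration - 3  [with Births=1, Migration=-1]  = -9

-9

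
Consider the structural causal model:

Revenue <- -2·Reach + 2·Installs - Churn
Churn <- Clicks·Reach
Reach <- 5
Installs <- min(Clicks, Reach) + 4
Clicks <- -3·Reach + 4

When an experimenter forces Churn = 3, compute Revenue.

Intervening sets Churn = 3 and removes its equation (Churn <- Clicks·Reach).
Clicks = -3·Reach + 4  [with Reach=5]  = -11
Installs = min(Clicks, Reach) + 4  [with Clicks=-11, Reach=5]  = -7
Revenue = -2·Reach + 2·Installs - Churn  [with Reach=5, Installs=-7, Churn=3]  = -27

-27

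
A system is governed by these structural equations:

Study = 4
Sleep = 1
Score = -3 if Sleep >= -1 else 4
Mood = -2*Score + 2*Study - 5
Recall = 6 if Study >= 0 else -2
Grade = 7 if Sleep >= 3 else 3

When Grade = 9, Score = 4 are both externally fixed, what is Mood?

Under do(Grade = 9, Score = 4), each intervened variable's structural equation is replaced by its fixed value.
Mood = -2*Score + 2*Study - 5  [with Score=4, Study=4]  = -5

-5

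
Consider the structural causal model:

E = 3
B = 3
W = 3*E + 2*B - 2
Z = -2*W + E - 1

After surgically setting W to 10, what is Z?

The intervention breaks the incoming arrows to W: W = 3*E + 2*B - 2 no longer applies, and W = 10.
Z = -2*W + E - 1  [with W=10, E=3]  = -18

-18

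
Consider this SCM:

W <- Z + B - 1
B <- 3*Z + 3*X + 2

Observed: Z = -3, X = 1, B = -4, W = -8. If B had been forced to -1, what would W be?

The intervention breaks the incoming arrows to B: B <- 3*Z + 3*X + 2 no longer applies, and B = -1.
W = Z + B - 1  [with Z=-3, B=-1]  = -5

-5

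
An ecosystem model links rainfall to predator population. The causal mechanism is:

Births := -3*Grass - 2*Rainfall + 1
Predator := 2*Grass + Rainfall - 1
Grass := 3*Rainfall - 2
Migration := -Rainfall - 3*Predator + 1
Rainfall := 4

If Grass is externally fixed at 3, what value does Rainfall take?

4

Under do(Grass=3), the mechanism Grass := 3*Rainfall - 2 is discarded; Grass is fixed at 3.
Rainfall is not downstream of the intervention, so its value is determined by the original equations.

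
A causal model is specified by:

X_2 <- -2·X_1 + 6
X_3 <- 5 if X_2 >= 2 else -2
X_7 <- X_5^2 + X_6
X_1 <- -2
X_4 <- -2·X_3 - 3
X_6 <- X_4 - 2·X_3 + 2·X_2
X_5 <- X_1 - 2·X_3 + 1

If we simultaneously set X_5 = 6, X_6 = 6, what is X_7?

Under do(X_5 = 6, X_6 = 6), each intervened variable's structural equation is replaced by its fixed value.
X_7 = X_5^2 + X_6  [with X_5=6, X_6=6]  = 42

42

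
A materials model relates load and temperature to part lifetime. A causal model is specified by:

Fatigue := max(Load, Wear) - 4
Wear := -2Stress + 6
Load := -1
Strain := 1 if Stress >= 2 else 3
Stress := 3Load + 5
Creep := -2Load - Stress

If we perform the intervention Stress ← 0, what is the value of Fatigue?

2

Under do(Stress=0), the mechanism Stress := 3Load + 5 is discarded; Stress is fixed at 0.
Wear = -2Stress + 6  [with Stress=0]  = 6
Fatigue = max(Load, Wear) - 4  [with Load=-1, Wear=6]  = 2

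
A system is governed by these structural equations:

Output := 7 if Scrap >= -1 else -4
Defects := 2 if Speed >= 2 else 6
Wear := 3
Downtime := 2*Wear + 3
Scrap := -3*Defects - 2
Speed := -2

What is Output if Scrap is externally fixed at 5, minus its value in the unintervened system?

Intervening sets Scrap = 5 and removes its equation (Scrap := -3*Defects - 2).
Output = 7 if Scrap >= -1 else -4  [with Scrap=5]  = 7
Without intervention: Defects = 2 if Speed >= 2 else 6  [with Speed=-2]  = 6; Scrap = -3*Defects - 2  [with Defects=6]  = -20; Output = 7 if Scrap >= -1 else -4  [with Scrap=-20]  = -4.
Change = 7 − (-4) = 11.

11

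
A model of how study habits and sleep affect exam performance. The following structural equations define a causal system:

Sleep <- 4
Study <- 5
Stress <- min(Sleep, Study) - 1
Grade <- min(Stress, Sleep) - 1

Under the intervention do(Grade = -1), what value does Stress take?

3

Under do(Grade=-1), the mechanism Grade <- min(Stress, Sleep) - 1 is discarded; Grade is fixed at -1.
Since Stress is not a descendant of the intervened variable, it is unaffected.
Stress = min(Sleep, Study) - 1  [with Sleep=4, Study=5]  = 3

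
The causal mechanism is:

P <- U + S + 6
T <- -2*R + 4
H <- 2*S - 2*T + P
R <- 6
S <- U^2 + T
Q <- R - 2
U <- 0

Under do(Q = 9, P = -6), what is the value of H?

Setting Q = 9, P = -6 by intervention discards those variables' equations.
T = -2*R + 4  [with R=6]  = -8
S = U^2 + T  [with U=0, T=-8]  = -8
H = 2*S - 2*T + P  [with S=-8, T=-8, P=-6]  = -6

-6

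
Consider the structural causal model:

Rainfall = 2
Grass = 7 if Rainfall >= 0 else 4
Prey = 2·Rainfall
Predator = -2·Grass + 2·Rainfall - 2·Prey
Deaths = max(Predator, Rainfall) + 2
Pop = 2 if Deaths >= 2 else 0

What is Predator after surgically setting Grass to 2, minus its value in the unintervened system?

Under do(Grass=2), the mechanism Grass = 7 if Rainfall >= 0 else 4 is discarded; Grass is fixed at 2.
Prey = 2·Rainfall  [with Rainfall=2]  = 4
Predator = -2·Grass + 2·Rainfall - 2·Prey  [with Grass=2, Rainfall=2, Prey=4]  = -8
Without intervention: Grass = 7 if Rainfall >= 0 else 4  [with Rainfall=2]  = 7; Prey = 2·Rainfall  [with Rainfall=2]  = 4; Predator = -2·Grass + 2·Rainfall - 2·Prey  [with Grass=7, Rainfall=2, Prey=4]  = -18.
Change = -8 − (-18) = 10.

10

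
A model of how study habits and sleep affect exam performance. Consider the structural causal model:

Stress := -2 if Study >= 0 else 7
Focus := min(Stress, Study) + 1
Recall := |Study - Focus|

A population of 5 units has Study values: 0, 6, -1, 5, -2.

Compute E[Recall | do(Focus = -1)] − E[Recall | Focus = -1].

-0.75

Under do(Focus=-1), Focus's equation is replaced by Focus=-1 for every unit. Per-unit Recall: 1, 7, 0, 6, 1. Mean = 3.
E[Recall|Focus=-1] averages over only the 4 units with Focus=-1 (Study = 0, 6, 5, -2): Recall = 1, 7, 6, 1, mean 3.75.
Difference = 3 − 3.75 = -0.75.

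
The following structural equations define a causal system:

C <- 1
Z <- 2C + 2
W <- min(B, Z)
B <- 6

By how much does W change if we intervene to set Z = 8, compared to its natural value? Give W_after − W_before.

The intervention breaks the incoming arrows to Z: Z <- 2C + 2 no longer applies, and Z = 8.
W = min(B, Z)  [with B=6, Z=8]  = 6
Without intervention: Z = 2C + 2  [with C=1]  = 4; W = min(B, Z)  [with B=6, Z=4]  = 4.
Change = 6 − 4 = 2.

2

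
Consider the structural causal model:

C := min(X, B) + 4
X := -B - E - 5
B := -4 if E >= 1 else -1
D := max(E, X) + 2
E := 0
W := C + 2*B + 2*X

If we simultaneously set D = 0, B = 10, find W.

The joint intervention fixes D = 0, B = 10, removing each variable's own equation.
X = -B - E - 5  [with B=10, E=0]  = -15
C = min(X, B) + 4  [with X=-15, B=10]  = -11
W = C + 2*B + 2*X  [with C=-11, B=10, X=-15]  = -21

-21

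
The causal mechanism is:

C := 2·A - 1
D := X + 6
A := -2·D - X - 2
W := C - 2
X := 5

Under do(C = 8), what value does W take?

6

Intervening sets C = 8 and removes its equation (C := 2·A - 1).
W = C - 2  [with C=8]  = 6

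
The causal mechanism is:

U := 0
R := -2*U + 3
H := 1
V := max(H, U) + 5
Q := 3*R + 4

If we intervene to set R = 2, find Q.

10

Intervening sets R = 2 and removes its equation (R := -2*U + 3).
Q = 3*R + 4  [with R=2]  = 10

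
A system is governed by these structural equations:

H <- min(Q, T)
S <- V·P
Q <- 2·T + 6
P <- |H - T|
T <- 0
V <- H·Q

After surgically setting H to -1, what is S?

-6

The intervention breaks the incoming arrows to H: H <- min(Q, T) no longer applies, and H = -1.
Q = 2·T + 6  [with T=0]  = 6
P = |H - T|  [with H=-1, T=0]  = 1
V = H·Q  [with H=-1, Q=6]  = -6
S = V·P  [with V=-6, P=1]  = -6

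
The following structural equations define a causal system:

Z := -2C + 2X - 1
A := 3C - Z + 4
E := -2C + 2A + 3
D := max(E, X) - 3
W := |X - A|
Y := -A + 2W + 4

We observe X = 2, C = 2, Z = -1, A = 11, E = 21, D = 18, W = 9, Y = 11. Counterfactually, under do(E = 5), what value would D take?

The intervention breaks the incoming arrows to E: E := -2C + 2A + 3 no longer applies, and E = 5.
D = max(E, X) - 3  [with E=5, X=2]  = 2

2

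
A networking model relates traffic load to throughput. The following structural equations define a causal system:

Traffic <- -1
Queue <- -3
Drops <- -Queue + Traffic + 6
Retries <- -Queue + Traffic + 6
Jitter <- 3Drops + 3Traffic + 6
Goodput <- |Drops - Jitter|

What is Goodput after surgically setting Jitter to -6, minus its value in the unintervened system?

-5

The intervention breaks the incoming arrows to Jitter: Jitter <- 3Drops + 3Traffic + 6 no longer applies, and Jitter = -6.
Drops = -Queue + Traffic + 6  [with Queue=-3, Traffic=-1]  = 8
Goodput = |Drops - Jitter|  [with Drops=8, Jitter=-6]  = 14
Without intervention: Drops = -Queue + Traffic + 6  [with Queue=-3, Traffic=-1]  = 8; Jitter = 3Drops + 3Traffic + 6  [with Drops=8, Traffic=-1]  = 27; Goodput = |Drops - Jitter|  [with Drops=8, Jitter=27]  = 19.
Change = 14 − 19 = -5.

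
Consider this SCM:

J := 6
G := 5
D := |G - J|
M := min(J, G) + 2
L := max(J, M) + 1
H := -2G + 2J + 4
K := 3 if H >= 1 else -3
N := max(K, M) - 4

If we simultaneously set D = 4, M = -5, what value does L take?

Setting D = 4, M = -5 by intervention discards those variables' equations.
L = max(J, M) + 1  [with J=6, M=-5]  = 7

7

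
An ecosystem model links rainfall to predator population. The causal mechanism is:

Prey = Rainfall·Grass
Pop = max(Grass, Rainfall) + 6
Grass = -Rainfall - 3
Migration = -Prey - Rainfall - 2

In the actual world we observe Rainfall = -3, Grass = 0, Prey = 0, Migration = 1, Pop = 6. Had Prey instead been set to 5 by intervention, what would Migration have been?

-4

The intervention breaks the incoming arrows to Prey: Prey = Rainfall·Grass no longer applies, and Prey = 5.
Migration = -Prey - Rainfall - 2  [with Prey=5, Rainfall=-3]  = -4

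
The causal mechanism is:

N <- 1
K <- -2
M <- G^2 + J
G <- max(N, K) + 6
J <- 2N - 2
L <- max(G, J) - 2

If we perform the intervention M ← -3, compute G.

The intervention breaks the incoming arrows to M: M <- G^2 + J no longer applies, and M = -3.
Since G is not a descendant of the intervened variable, it is unaffected.
G = max(N, K) + 6  [with N=1, K=-2]  = 7

7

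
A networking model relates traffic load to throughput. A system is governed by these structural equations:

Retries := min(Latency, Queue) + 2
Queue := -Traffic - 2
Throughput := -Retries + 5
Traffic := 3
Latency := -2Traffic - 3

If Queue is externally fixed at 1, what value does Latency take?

-9

Under do(Queue=1), the mechanism Queue := -Traffic - 2 is discarded; Queue is fixed at 1.
Since Latency is not a descendant of the intervened variable, it is unaffected.
Latency = -2Traffic - 3  [with Traffic=3]  = -9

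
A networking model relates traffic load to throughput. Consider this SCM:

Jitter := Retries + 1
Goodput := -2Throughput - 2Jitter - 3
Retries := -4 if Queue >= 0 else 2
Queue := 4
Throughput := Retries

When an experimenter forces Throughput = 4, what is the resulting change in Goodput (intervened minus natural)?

Intervening sets Throughput = 4 and removes its equation (Throughput := Retries).
Retries = -4 if Queue >= 0 else 2  [with Queue=4]  = -4
Jitter = Retries + 1  [with Retries=-4]  = -3
Goodput = -2Throughput - 2Jitter - 3  [with Throughput=4, Jitter=-3]  = -5
Without intervention: Retries = -4 if Queue >= 0 else 2  [with Queue=4]  = -4; Jitter = Retries + 1  [with Retries=-4]  = -3; Throughput = Retries  [with Retries=-4]  = -4; Goodput = -2Throughput - 2Jitter - 3  [with Throughput=-4, Jitter=-3]  = 11.
Change = -5 − 11 = -16.

-16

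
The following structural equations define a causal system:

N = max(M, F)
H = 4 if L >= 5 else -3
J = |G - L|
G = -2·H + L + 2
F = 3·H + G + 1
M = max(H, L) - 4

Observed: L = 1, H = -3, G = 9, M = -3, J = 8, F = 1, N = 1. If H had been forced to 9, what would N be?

Under do(H=9), the mechanism H = 4 if L >= 5 else -3 is discarded; H is fixed at 9.
G = -2·H + L + 2  [with H=9, L=1]  = -15
M = max(H, L) - 4  [with H=9, L=1]  = 5
F = 3·H + G + 1  [with H=9, G=-15]  = 13
N = max(M, F)  [with M=5, F=13]  = 13

13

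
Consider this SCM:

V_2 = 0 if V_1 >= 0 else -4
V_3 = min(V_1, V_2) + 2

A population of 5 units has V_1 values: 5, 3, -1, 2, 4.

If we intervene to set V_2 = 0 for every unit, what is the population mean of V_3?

Every unit gets V_2=0 under the intervention. V_3 values become 2, 2, 1, 2, 2; E[V_3|do(V_2=0)] = 1.8.

1.8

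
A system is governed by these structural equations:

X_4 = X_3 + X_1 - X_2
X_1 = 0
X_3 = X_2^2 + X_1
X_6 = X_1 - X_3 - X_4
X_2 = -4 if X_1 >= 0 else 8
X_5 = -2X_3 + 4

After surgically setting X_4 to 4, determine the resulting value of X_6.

-20

Under do(X_4=4), the mechanism X_4 = X_3 + X_1 - X_2 is discarded; X_4 is fixed at 4.
X_2 = -4 if X_1 >= 0 else 8  [with X_1=0]  = -4
X_3 = X_2^2 + X_1  [with X_2=-4, X_1=0]  = 16
X_6 = X_1 - X_3 - X_4  [with X_1=0, X_3=16, X_4=4]  = -20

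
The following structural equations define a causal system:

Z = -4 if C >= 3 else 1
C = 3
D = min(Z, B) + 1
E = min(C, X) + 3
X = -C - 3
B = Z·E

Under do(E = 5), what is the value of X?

Under do(E=5), the mechanism E = min(C, X) + 3 is discarded; E is fixed at 5.
Since X is not a descendant of the intervened variable, it is unaffected.
X = -C - 3  [with C=3]  = -6

-6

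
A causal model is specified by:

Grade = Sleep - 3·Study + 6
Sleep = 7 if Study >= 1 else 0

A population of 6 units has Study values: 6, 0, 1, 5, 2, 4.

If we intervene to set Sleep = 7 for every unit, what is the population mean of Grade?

4

Under do(Sleep=7), Sleep's equation is replaced by Sleep=7 for every unit. Per-unit Grade: -5, 13, 10, -2, 7, 1. Mean = 4.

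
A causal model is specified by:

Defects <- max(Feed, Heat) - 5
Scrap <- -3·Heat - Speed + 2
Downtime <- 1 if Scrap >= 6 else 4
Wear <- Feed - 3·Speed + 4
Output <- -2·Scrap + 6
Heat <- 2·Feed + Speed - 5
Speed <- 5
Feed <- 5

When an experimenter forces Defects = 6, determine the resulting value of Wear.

The intervention breaks the incoming arrows to Defects: Defects <- max(Feed, Heat) - 5 no longer applies, and Defects = 6.
Since Wear is not a descendant of the intervened variable, it is unaffected.
Wear = Feed - 3·Speed + 4  [with Feed=5, Speed=5]  = -6

-6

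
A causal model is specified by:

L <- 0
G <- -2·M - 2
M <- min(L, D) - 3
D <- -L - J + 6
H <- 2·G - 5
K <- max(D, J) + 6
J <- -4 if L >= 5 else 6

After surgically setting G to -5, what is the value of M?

do(G=-5) replaces the equation G <- -2·M - 2 with the constant G = -5.
Since M is not a descendant of the intervened variable, it is unaffected.
J = -4 if L >= 5 else 6  [with L=0]  = 6
D = -L - J + 6  [with L=0, J=6]  = 0
M = min(L, D) - 3  [with L=0, D=0]  = -3

-3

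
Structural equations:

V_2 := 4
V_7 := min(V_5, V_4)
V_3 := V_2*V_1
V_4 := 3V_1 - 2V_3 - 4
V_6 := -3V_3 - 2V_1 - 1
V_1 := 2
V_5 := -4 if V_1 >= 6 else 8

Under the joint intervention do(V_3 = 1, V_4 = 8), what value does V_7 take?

Under do(V_3 = 1, V_4 = 8), each intervened variable's structural equation is replaced by its fixed value.
V_5 = -4 if V_1 >= 6 else 8  [with V_1=2]  = 8
V_7 = min(V_5, V_4)  [with V_5=8, V_4=8]  = 8

8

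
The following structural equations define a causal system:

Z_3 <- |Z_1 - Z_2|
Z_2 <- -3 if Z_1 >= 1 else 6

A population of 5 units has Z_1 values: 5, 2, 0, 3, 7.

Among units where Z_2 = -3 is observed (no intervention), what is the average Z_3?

Conditioning on Z_2=-3 selects the 4 unit(s) with Z_1 ∈ {5, 2, 3, 7}. Their Z_3 values: 8, 5, 6, 10. Mean = 7.25.

7.25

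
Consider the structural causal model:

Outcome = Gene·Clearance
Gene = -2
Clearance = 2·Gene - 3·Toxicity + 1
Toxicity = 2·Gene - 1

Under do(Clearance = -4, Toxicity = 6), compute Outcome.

The joint intervention fixes Clearance = -4, Toxicity = 6, removing each variable's own equation.
Outcome = Gene·Clearance  [with Gene=-2, Clearance=-4]  = 8

8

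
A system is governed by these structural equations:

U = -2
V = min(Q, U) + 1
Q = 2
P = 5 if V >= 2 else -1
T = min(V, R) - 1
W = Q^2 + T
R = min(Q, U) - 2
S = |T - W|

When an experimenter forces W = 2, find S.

Intervening sets W = 2 and removes its equation (W = Q^2 + T).
R = min(Q, U) - 2  [with Q=2, U=-2]  = -4
V = min(Q, U) + 1  [with Q=2, U=-2]  = -1
T = min(V, R) - 1  [with V=-1, R=-4]  = -5
S = |T - W|  [with T=-5, W=2]  = 7

7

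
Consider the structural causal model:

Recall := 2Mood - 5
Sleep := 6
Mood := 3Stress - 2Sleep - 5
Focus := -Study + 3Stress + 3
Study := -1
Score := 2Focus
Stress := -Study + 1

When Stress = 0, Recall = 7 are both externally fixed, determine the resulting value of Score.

8

Setting Stress = 0, Recall = 7 by intervention discards those variables' equations.
Focus = -Study + 3Stress + 3  [with Study=-1, Stress=0]  = 4
Score = 2Focus  [with Focus=4]  = 8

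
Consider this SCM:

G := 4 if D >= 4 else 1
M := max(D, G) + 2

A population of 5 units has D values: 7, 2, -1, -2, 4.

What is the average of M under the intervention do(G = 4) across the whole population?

The intervention sets G=4 in all 5 units regardless of D. Recomputing M per unit gives 9, 6, 6, 6, 6; average 6.6.

6.6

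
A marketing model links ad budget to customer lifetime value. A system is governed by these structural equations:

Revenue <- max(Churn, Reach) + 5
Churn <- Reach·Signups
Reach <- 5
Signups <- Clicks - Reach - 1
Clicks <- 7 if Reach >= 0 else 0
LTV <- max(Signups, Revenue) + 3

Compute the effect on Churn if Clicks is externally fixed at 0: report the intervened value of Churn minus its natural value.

-35

Under do(Clicks=0), the mechanism Clicks <- 7 if Reach >= 0 else 0 is discarded; Clicks is fixed at 0.
Signups = Clicks - Reach - 1  [with Clicks=0, Reach=5]  = -6
Churn = Reach·Signups  [with Reach=5, Signups=-6]  = -30
Without intervention: Clicks = 7 if Reach >= 0 else 0  [with Reach=5]  = 7; Signups = Clicks - Reach - 1  [with Clicks=7, Reach=5]  = 1; Churn = Reach·Signups  [with Reach=5, Signups=1]  = 5.
Change = -30 − 5 = -35.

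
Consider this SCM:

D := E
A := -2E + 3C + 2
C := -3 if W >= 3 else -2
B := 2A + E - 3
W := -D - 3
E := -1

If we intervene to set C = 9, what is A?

Intervening sets C = 9 and removes its equation (C := -3 if W >= 3 else -2).
A = -2E + 3C + 2  [with E=-1, C=9]  = 31

31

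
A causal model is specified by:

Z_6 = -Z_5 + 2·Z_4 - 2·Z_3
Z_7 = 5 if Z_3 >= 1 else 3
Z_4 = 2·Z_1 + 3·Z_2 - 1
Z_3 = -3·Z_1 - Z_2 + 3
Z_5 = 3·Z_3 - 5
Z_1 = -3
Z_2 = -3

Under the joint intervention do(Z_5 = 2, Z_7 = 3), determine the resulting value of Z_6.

-64

Under do(Z_5 = 2, Z_7 = 3), each intervened variable's structural equation is replaced by its fixed value.
Z_3 = -3·Z_1 - Z_2 + 3  [with Z_1=-3, Z_2=-3]  = 15
Z_4 = 2·Z_1 + 3·Z_2 - 1  [with Z_1=-3, Z_2=-3]  = -16
Z_6 = -Z_5 + 2·Z_4 - 2·Z_3  [with Z_5=2, Z_4=-16, Z_3=15]  = -64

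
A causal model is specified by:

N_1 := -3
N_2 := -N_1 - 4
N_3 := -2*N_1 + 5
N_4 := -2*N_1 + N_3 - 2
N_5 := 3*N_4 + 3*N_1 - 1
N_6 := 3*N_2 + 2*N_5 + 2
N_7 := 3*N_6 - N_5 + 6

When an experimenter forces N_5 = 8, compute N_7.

43

Under do(N_5=8), the mechanism N_5 := 3*N_4 + 3*N_1 - 1 is discarded; N_5 is fixed at 8.
N_2 = -N_1 - 4  [with N_1=-3]  = -1
N_6 = 3*N_2 + 2*N_5 + 2  [with N_2=-1, N_5=8]  = 15
N_7 = 3*N_6 - N_5 + 6  [with N_6=15, N_5=8]  = 43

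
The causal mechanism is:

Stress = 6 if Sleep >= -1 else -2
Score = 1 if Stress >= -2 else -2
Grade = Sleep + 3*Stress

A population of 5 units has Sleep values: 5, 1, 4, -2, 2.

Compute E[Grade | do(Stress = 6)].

Every unit gets Stress=6 under the intervention. Grade values become 23, 19, 22, 16, 20; E[Grade|do(Stress=6)] = 20.

20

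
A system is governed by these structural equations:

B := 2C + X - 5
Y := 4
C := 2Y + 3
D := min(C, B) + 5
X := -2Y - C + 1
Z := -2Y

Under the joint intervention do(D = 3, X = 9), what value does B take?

Under do(D = 3, X = 9), each intervened variable's structural equation is replaced by its fixed value.
C = 2Y + 3  [with Y=4]  = 11
B = 2C + X - 5  [with C=11, X=9]  = 26

26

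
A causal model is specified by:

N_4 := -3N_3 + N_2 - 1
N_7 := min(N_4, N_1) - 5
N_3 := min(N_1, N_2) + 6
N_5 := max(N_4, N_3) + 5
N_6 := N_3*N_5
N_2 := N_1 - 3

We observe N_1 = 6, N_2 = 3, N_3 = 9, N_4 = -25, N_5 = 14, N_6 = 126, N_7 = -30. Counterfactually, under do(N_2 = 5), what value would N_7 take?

Under do(N_2=5), the mechanism N_2 := N_1 - 3 is discarded; N_2 is fixed at 5.
N_3 = min(N_1, N_2) + 6  [with N_1=6, N_2=5]  = 11
N_4 = -3N_3 + N_2 - 1  [with N_3=11, N_2=5]  = -29
N_7 = min(N_4, N_1) - 5  [with N_4=-29, N_1=6]  = -34

-34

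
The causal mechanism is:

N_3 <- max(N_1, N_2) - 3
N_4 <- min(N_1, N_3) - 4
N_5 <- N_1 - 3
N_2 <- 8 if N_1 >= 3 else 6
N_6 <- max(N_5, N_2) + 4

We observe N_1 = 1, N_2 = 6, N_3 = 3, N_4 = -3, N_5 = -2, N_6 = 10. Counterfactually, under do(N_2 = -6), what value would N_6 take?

Under do(N_2=-6), the mechanism N_2 <- 8 if N_1 >= 3 else 6 is discarded; N_2 is fixed at -6.
N_5 = N_1 - 3  [with N_1=1]  = -2
N_6 = max(N_5, N_2) + 4  [with N_5=-2, N_2=-6]  = 2

2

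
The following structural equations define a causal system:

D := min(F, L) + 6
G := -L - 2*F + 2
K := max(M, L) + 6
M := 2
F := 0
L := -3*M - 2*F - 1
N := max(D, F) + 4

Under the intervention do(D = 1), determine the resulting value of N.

5

Under do(D=1), the mechanism D := min(F, L) + 6 is discarded; D is fixed at 1.
N = max(D, F) + 4  [with D=1, F=0]  = 5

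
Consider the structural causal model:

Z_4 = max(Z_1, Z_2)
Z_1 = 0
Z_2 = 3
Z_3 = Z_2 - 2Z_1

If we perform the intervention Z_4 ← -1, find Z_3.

3

Under do(Z_4=-1), the mechanism Z_4 = max(Z_1, Z_2) is discarded; Z_4 is fixed at -1.
Since Z_3 is not a descendant of the intervened variable, it is unaffected.
Z_3 = Z_2 - 2Z_1  [with Z_2=3, Z_1=0]  = 3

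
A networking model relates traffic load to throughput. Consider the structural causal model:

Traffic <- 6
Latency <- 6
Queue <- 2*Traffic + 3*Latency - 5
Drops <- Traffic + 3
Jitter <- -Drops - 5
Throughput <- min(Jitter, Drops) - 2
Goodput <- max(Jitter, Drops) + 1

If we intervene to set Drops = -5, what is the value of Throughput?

Under do(Drops=-5), the mechanism Drops <- Traffic + 3 is discarded; Drops is fixed at -5.
Jitter = -Drops - 5  [with Drops=-5]  = 0
Throughput = min(Jitter, Drops) - 2  [with Jitter=0, Drops=-5]  = -7

-7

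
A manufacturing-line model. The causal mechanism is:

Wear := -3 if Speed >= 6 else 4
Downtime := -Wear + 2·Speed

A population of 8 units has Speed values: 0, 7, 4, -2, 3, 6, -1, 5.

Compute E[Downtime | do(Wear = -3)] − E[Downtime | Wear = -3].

-7.5

Every unit gets Wear=-3 under the intervention. Downtime values become 3, 17, 11, -1, 9, 15, 1, 13; E[Downtime|do(Wear=-3)] = 8.5.
E[Downtime|Wear=-3] averages over only the 2 units with Wear=-3 (Speed = 7, 6): Downtime = 17, 15, mean 16.
Difference = 8.5 − 16 = -7.5.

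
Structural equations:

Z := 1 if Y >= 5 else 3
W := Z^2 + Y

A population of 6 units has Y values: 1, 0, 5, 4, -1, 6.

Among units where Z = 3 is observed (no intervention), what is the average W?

Observing Z=3 restricts to units where Z's equation naturally yields 3: Y ∈ {1, 0, 4, -1}. In that subpopulation W = 10, 9, 13, 8, mean 10.

10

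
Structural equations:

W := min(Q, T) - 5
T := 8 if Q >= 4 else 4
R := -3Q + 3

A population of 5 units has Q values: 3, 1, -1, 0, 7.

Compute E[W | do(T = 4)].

-3.6

Every unit gets T=4 under the intervention. W values become -2, -4, -6, -5, -1; E[W|do(T=4)] = -3.6.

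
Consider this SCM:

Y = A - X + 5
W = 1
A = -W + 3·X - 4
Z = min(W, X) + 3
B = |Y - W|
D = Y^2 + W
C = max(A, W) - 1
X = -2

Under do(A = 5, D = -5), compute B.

Under do(A = 5, D = -5), each intervened variable's structural equation is replaced by its fixed value.
Y = A - X + 5  [with A=5, X=-2]  = 12
B = |Y - W|  [with Y=12, W=1]  = 11

11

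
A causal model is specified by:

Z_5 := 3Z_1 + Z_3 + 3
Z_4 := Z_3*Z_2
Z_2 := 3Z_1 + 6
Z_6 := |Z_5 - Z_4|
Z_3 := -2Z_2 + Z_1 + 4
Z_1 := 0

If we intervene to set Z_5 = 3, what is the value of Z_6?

51

The intervention breaks the incoming arrows to Z_5: Z_5 := 3Z_1 + Z_3 + 3 no longer applies, and Z_5 = 3.
Z_2 = 3Z_1 + 6  [with Z_1=0]  = 6
Z_3 = -2Z_2 + Z_1 + 4  [with Z_2=6, Z_1=0]  = -8
Z_4 = Z_3*Z_2  [with Z_3=-8, Z_2=6]  = -48
Z_6 = |Z_5 - Z_4|  [with Z_5=3, Z_4=-48]  = 51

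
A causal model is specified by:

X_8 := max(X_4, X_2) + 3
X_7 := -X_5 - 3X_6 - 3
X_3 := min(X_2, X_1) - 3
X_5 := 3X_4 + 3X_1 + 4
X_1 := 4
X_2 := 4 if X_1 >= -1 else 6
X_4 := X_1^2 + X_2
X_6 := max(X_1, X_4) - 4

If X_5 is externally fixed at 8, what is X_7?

-59

Under do(X_5=8), the mechanism X_5 := 3X_4 + 3X_1 + 4 is discarded; X_5 is fixed at 8.
X_2 = 4 if X_1 >= -1 else 6  [with X_1=4]  = 4
X_4 = X_1^2 + X_2  [with X_1=4, X_2=4]  = 20
X_6 = max(X_1, X_4) - 4  [with X_1=4, X_4=20]  = 16
X_7 = -X_5 - 3X_6 - 3  [with X_5=8, X_6=16]  = -59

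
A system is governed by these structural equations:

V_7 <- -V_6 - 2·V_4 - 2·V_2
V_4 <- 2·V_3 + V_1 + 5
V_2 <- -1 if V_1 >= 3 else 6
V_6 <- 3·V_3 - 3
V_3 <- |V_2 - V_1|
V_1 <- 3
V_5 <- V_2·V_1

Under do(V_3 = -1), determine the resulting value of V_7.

The intervention breaks the incoming arrows to V_3: V_3 <- |V_2 - V_1| no longer applies, and V_3 = -1.
V_2 = -1 if V_1 >= 3 else 6  [with V_1=3]  = -1
V_4 = 2·V_3 + V_1 + 5  [with V_3=-1, V_1=3]  = 6
V_6 = 3·V_3 - 3  [with V_3=-1]  = -6
V_7 = -V_6 - 2·V_4 - 2·V_2  [with V_6=-6, V_4=6, V_2=-1]  = -4

-4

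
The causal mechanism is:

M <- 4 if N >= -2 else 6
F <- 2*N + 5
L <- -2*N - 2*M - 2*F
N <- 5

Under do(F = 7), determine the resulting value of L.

-32

The intervention breaks the incoming arrows to F: F <- 2*N + 5 no longer applies, and F = 7.
M = 4 if N >= -2 else 6  [with N=5]  = 4
L = -2*N - 2*M - 2*F  [with N=5, M=4, F=7]  = -32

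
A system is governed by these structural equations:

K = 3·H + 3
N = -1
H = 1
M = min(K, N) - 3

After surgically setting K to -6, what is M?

The intervention breaks the incoming arrows to K: K = 3·H + 3 no longer applies, and K = -6.
M = min(K, N) - 3  [with K=-6, N=-1]  = -9

-9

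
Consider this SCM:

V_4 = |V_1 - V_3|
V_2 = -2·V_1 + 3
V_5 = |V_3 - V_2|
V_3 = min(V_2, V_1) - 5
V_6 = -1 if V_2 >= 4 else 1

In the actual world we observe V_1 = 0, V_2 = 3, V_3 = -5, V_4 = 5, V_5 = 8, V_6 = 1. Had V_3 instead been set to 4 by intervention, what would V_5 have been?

do(V_3=4) replaces the equation V_3 = min(V_2, V_1) - 5 with the constant V_3 = 4.
V_2 = -2·V_1 + 3  [with V_1=0]  = 3
V_5 = |V_3 - V_2|  [with V_3=4, V_2=3]  = 1

1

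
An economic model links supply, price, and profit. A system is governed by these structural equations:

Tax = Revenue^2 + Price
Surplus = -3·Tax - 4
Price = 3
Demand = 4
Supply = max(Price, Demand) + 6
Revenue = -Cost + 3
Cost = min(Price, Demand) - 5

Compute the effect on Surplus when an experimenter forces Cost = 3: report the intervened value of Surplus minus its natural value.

75

The intervention breaks the incoming arrows to Cost: Cost = min(Price, Demand) - 5 no longer applies, and Cost = 3.
Revenue = -Cost + 3  [with Cost=3]  = 0
Tax = Revenue^2 + Price  [with Revenue=0, Price=3]  = 3
Surplus = -3·Tax - 4  [with Tax=3]  = -13
Without intervention: Cost = min(Price, Demand) - 5  [with Price=3, Demand=4]  = -2; Revenue = -Cost + 3  [with Cost=-2]  = 5; Tax = Revenue^2 + Price  [with Revenue=5, Price=3]  = 28; Surplus = -3·Tax - 4  [with Tax=28]  = -88.
Change = -13 − (-88) = 75.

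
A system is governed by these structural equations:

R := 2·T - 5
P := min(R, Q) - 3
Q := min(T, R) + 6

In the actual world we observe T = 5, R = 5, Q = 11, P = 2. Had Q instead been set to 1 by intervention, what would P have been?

-2

The intervention breaks the incoming arrows to Q: Q := min(T, R) + 6 no longer applies, and Q = 1.
R = 2·T - 5  [with T=5]  = 5
P = min(R, Q) - 3  [with R=5, Q=1]  = -2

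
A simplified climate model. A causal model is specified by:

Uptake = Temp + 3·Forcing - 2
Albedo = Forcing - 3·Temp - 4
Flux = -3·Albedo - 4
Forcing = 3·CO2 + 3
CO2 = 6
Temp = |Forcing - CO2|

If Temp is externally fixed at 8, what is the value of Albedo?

-7

The intervention breaks the incoming arrows to Temp: Temp = |Forcing - CO2| no longer applies, and Temp = 8.
Forcing = 3·CO2 + 3  [with CO2=6]  = 21
Albedo = Forcing - 3·Temp - 4  [with Forcing=21, Temp=8]  = -7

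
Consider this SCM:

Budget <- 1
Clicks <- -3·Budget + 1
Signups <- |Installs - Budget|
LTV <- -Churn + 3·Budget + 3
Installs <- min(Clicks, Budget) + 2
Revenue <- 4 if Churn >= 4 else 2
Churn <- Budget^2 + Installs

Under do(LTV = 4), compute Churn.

1

The intervention breaks the incoming arrows to LTV: LTV <- -Churn + 3·Budget + 3 no longer applies, and LTV = 4.
Churn is not downstream of the intervention, so its value is determined by the original equations.
Clicks = -3·Budget + 1  [with Budget=1]  = -2
Installs = min(Clicks, Budget) + 2  [with Clicks=-2, Budget=1]  = 0
Churn = Budget^2 + Installs  [with Budget=1, Installs=0]  = 1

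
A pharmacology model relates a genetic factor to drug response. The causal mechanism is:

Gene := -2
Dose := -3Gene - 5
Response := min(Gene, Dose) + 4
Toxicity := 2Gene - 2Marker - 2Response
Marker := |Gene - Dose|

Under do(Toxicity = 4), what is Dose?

Under do(Toxicity=4), the mechanism Toxicity := 2Gene - 2Marker - 2Response is discarded; Toxicity is fixed at 4.
No directed path runs from Toxicity to Dose, so Dose keeps its natural value.
Dose = -3Gene - 5  [with Gene=-2]  = 1

1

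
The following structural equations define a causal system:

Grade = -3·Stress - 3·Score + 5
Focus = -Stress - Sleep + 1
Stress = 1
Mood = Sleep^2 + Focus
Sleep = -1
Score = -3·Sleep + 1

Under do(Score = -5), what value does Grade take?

Under do(Score=-5), the mechanism Score = -3·Sleep + 1 is discarded; Score is fixed at -5.
Grade = -3·Stress - 3·Score + 5  [with Stress=1, Score=-5]  = 17

17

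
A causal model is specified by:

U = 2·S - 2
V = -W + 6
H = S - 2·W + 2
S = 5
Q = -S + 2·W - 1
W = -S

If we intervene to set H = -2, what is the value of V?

do(H=-2) replaces the equation H = S - 2·W + 2 with the constant H = -2.
No directed path runs from H to V, so V keeps its natural value.
W = -S  [with S=5]  = -5
V = -W + 6  [with W=-5]  = 11

11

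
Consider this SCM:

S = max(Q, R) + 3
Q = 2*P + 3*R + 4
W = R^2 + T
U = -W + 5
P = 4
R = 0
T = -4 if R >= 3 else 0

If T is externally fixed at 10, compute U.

The intervention breaks the incoming arrows to T: T = -4 if R >= 3 else 0 no longer applies, and T = 10.
W = R^2 + T  [with R=0, T=10]  = 10
U = -W + 5  [with W=10]  = -5

-5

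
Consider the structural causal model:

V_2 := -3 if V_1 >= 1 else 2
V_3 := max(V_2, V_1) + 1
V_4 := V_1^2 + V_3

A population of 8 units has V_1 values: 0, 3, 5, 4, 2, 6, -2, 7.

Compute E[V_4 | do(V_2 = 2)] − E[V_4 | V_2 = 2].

17.75

The intervention sets V_2=2 in all 8 units regardless of V_1. Recomputing V_4 per unit gives 3, 13, 31, 21, 7, 43, 7, 57; average 22.75.
Observing V_2=2 restricts to units where V_2's equation naturally yields 2: V_1 ∈ {0, -2}. In that subpopulation V_4 = 3, 7, mean 5.
Difference = 22.75 − 5 = 17.75.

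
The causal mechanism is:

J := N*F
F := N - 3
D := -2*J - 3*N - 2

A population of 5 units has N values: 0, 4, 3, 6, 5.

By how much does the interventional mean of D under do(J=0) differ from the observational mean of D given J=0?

-6.3

Every unit gets J=0 under the intervention. D values become -2, -14, -11, -20, -17; E[D|do(J=0)] = -12.8.
Conditioning on J=0 selects the 2 unit(s) with N ∈ {0, 3}. Their D values: -2, -11. Mean = -6.5.
Difference = -12.8 − (-6.5) = -6.3.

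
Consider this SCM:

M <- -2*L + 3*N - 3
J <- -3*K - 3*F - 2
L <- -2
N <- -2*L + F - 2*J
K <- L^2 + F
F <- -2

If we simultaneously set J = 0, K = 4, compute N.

2

The joint intervention fixes J = 0, K = 4, removing each variable's own equation.
N = -2*L + F - 2*J  [with L=-2, F=-2, J=0]  = 2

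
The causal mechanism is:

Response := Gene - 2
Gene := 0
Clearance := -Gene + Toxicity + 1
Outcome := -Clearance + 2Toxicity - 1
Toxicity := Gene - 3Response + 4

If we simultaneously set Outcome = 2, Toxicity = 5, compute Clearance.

Under do(Outcome = 2, Toxicity = 5), each intervened variable's structural equation is replaced by its fixed value.
Clearance = -Gene + Toxicity + 1  [with Gene=0, Toxicity=5]  = 6

6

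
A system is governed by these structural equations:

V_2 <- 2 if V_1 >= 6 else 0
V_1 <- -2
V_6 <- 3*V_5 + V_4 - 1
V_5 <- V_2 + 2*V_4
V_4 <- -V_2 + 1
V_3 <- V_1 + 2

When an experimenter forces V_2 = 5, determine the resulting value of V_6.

-14

Under do(V_2=5), the mechanism V_2 <- 2 if V_1 >= 6 else 0 is discarded; V_2 is fixed at 5.
V_4 = -V_2 + 1  [with V_2=5]  = -4
V_5 = V_2 + 2*V_4  [with V_2=5, V_4=-4]  = -3
V_6 = 3*V_5 + V_4 - 1  [with V_5=-3, V_4=-4]  = -14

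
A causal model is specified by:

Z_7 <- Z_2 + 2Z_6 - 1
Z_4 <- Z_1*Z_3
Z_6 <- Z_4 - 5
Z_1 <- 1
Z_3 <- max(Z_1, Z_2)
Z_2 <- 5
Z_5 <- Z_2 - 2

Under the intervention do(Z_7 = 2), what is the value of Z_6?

Intervening sets Z_7 = 2 and removes its equation (Z_7 <- Z_2 + 2Z_6 - 1).
Since Z_6 is not a descendant of the intervened variable, it is unaffected.
Z_3 = max(Z_1, Z_2)  [with Z_1=1, Z_2=5]  = 5
Z_4 = Z_1*Z_3  [with Z_1=1, Z_3=5]  = 5
Z_6 = Z_4 - 5  [with Z_4=5]  = 0

0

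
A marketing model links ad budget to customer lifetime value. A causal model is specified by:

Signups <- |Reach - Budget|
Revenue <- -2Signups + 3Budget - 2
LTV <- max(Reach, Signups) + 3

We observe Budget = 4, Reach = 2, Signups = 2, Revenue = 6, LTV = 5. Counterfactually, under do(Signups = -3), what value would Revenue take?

The intervention breaks the incoming arrows to Signups: Signups <- |Reach - Budget| no longer applies, and Signups = -3.
Revenue = -2Signups + 3Budget - 2  [with Signups=-3, Budget=4]  = 16

16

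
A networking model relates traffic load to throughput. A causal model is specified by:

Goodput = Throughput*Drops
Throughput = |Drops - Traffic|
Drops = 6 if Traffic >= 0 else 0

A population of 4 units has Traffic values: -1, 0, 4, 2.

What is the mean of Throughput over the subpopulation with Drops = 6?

4

E[Throughput|Drops=6] averages over only the 3 units with Drops=6 (Traffic = 0, 4, 2): Throughput = 6, 2, 4, mean 4.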